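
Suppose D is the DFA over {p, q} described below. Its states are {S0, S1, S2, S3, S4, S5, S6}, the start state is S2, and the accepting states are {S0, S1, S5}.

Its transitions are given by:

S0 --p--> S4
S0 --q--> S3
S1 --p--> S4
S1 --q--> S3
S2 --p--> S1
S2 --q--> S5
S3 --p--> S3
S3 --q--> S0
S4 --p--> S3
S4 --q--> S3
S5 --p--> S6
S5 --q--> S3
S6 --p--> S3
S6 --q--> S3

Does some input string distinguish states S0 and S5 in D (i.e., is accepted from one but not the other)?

No

Initial partition by acceptance: {S0,S1,S5} | {S2,S3,S4,S6}.
Split {S2,S3,S4,S6} by δ(·,p) → {S3,S4,S6} and {S2}.
Refine {S3,S4,S6} on symbol q: members go to different blocks, giving {S4,S6} and {S3}.
The partition is now stable with 4 blocks: {S0,S1,S5} | {S4,S6} | {S2} | {S3}.
S0 and S5 lie in the same block of the stable partition, so they are equivalent — no string distinguishes them.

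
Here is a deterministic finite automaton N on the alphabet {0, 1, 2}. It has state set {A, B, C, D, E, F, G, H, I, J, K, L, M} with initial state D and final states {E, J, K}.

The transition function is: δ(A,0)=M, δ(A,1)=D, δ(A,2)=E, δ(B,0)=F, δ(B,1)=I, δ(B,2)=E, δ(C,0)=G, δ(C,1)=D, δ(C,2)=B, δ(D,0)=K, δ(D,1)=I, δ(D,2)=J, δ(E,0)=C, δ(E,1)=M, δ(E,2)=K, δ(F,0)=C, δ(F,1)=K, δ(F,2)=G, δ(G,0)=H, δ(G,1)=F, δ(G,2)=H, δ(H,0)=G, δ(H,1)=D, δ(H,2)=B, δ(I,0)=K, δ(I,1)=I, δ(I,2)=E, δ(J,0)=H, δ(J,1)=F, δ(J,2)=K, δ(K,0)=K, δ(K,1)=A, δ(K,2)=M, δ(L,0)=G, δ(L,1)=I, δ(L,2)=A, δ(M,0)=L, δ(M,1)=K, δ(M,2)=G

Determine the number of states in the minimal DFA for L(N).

7

Every state is reachable, so we keep all 13.
Start with accepting vs non-accepting: {E,J,K} | {A,B,C,D,F,G,H,I,L,M}.
On input 0, block {E,J,K} splits into {E,J} and {K}.
Split {A,B,C,D,F,G,H,I,L,M} by δ(·,0) → {A,B,C,F,G,H,L,M} and {D,I}.
Split {A,B,C,F,G,H,L,M} by δ(·,1) → {A,B,C,H,L} and {F,M} and {G}.
On input 0, block {A,B,C,H,L} splits into {C,H,L} and {A,B}.
No further refinement is possible. Final partition (7 blocks): {E,J} | {C,H,L} | {K} | {D,I} | {F,M} | {G} | {A,B}.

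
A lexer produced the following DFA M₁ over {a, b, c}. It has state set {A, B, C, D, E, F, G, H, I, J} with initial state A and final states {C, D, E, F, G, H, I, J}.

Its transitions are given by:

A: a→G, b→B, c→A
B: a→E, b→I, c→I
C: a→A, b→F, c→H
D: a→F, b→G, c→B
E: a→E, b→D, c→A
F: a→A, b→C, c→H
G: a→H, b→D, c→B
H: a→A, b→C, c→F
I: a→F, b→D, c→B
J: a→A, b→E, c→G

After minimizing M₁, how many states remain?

States {J} cannot be reached from the start state, so discard them.
Start with accepting vs non-accepting: {C,D,E,F,G,H,I} | {A,B}.
Split {C,D,E,F,G,H,I} by δ(·,a) → {D,E,G,I} and {C,F,H}.
On input a, block {D,E,G,I} splits into {D,G,I} and {E}.
On input a, block {A,B} splits into {A} and {B}.
The partition is now stable with 5 blocks: {D,G,I} | {A} | {C,F,H} | {E} | {B}.

5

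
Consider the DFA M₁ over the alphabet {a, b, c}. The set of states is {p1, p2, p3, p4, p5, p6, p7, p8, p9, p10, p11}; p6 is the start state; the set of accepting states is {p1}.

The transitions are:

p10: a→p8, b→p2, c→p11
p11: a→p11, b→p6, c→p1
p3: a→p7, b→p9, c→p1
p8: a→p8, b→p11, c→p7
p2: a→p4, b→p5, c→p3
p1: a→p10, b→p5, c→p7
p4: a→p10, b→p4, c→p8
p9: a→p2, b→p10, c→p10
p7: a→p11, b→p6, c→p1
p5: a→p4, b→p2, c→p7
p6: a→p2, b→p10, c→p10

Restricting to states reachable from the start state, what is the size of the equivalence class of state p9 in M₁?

Initial partition by acceptance: {p1} | {p2,p3,p4,p5,p6,p7,p8,p9,p10,p11}.
On input c, block {p2,p3,p4,p5,p6,p7,p8,p9,p10,p11} splits into {p2,p4,p5,p6,p8,p9,p10} and {p3,p7,p11}.
Refine {p2,p4,p5,p6,p8,p9,p10} on symbol b: members go to different blocks, giving {p2,p4,p5,p6,p9,p10} and {p8}.
On input a, block {p2,p4,p5,p6,p9,p10} splits into {p2,p4,p5,p6,p9} and {p10}.
On input a, block {p2,p4,p5,p6,p9} splits into {p2,p5,p6,p9} and {p4}.
Split {p2,p5,p6,p9} by δ(·,a) → {p2,p5} and {p6,p9}.
No further refinement is possible. Final partition (7 blocks): {p1} | {p2,p5} | {p3,p7,p11} | {p8} | {p10} | {p4} | {p6,p9}.
The equivalence class containing p9 is {p6,p9}, of size 2.

2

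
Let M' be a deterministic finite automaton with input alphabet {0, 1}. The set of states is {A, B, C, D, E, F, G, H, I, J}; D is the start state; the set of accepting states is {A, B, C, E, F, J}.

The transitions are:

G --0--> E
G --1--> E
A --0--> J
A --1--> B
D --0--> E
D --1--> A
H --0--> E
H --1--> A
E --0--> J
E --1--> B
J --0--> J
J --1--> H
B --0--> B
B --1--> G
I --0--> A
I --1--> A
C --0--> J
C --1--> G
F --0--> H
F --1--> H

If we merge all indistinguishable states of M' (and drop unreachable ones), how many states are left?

Reachable states from the start: {A,B,D,E,G,H,J}. Unreachable: {C,F,I} — drop them.
P0 = {A,B,E,J} | {D,G,H}.
On input 1, block {A,B,E,J} splits into {A,E} and {B,J}.
The partition is now stable with 3 blocks: {A,E} | {D,G,H} | {B,J}.

3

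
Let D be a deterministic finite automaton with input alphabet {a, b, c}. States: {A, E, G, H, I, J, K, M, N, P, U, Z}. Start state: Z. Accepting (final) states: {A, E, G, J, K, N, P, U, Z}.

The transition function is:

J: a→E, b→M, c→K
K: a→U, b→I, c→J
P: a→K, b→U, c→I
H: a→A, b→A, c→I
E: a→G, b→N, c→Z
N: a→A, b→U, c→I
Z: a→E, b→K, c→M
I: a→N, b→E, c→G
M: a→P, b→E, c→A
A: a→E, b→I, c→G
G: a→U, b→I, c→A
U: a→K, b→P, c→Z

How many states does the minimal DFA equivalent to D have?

Reachable states from the start: {A,E,G,I,J,K,M,N,P,U,Z}. Unreachable: {H} — drop them.
Initial partition by acceptance: {A,E,G,J,K,N,P,U,Z} | {I,M}.
On input b, block {A,E,G,J,K,N,P,U,Z} splits into {E,N,P,U,Z} and {A,G,J,K}.
Split {E,N,P,U,Z} by δ(·,a) → {E,N,P,U} and {Z}.
On input c, block {E,N,P,U} splits into {E,U} and {N,P}.
No further refinement is possible. Final partition (5 blocks): {E,U} | {I,M} | {A,G,J,K} | {Z} | {N,P}.

5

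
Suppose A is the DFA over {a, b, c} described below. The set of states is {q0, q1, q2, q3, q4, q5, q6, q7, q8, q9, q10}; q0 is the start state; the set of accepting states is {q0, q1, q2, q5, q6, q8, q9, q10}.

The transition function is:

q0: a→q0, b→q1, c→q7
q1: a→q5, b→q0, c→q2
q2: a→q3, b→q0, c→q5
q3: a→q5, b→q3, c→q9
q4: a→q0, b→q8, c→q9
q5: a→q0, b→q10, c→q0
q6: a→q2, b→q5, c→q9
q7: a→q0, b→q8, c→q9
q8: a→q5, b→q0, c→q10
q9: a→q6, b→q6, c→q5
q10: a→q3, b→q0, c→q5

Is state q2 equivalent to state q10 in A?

Yes

First remove the unreachable states {q4}; 10 states remain.
P0 = {q0,q1,q2,q5,q6,q8,q9,q10} | {q3,q7}.
On input a, block {q0,q1,q2,q5,q6,q8,q9,q10} splits into {q0,q1,q5,q6,q8,q9} and {q2,q10}.
On input a, block {q0,q1,q5,q6,q8,q9} splits into {q0,q1,q5,q8,q9} and {q6}.
Refine {q0,q1,q5,q8,q9} on symbol a: members go to different blocks, giving {q0,q1,q5,q8} and {q9}.
Split {q0,q1,q5,q8} by δ(·,b) → {q0,q1,q8} and {q5}.
Split {q0,q1,q8} by δ(·,a) → {q1,q8} and {q0}.
On input a, block {q3,q7} splits into {q3} and {q7}.
No further refinement is possible. Final partition (8 blocks): {q1,q8} | {q3} | {q2,q10} | {q6} | {q9} | {q5} | {q0} | {q7}.
q2 and q10 lie in the same block of the stable partition, so they are equivalent — no string distinguishes them.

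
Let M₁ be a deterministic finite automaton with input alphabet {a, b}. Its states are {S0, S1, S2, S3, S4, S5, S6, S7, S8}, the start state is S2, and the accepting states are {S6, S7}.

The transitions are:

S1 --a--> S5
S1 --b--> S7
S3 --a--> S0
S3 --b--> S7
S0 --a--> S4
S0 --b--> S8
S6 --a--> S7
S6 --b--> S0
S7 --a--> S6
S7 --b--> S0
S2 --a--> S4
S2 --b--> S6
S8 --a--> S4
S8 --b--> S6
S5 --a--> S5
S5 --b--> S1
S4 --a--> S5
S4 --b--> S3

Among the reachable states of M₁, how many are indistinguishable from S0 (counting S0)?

3

Every state is reachable, so we keep all 9.
Start with accepting vs non-accepting: {S6,S7} | {S0,S1,S2,S3,S4,S5,S8}.
On input b, block {S0,S1,S2,S3,S4,S5,S8} splits into {S1,S2,S3,S8} and {S0,S4,S5}.
Stable partition: {S6,S7} | {S1,S2,S3,S8} | {S0,S4,S5} — 3 equivalence classes.
State S0 belongs to the block {S0,S4,S5}, which has 3 states.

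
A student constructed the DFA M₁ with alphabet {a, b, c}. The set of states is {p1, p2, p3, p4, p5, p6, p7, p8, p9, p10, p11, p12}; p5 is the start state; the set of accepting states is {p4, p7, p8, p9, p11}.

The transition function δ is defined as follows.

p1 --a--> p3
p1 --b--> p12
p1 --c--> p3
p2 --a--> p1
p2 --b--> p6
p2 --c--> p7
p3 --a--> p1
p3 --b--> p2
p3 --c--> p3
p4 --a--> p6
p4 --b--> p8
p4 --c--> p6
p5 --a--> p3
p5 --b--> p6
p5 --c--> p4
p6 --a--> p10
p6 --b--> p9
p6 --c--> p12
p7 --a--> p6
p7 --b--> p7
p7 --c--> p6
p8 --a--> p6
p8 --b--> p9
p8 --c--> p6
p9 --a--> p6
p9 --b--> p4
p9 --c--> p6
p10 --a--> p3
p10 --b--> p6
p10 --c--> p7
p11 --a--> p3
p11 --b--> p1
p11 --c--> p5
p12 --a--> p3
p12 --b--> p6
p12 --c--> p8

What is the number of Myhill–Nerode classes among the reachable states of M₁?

Reachable states from the start: {p1,p2,p3,p4,p5,p6,p7,p8,p9,p10,p12}. Unreachable: {p11} — drop them.
Initial partition by acceptance: {p4,p7,p8,p9} | {p1,p2,p3,p5,p6,p10,p12}.
On input b, block {p1,p2,p3,p5,p6,p10,p12} splits into {p1,p2,p3,p5,p10,p12} and {p6}.
On input b, block {p1,p2,p3,p5,p10,p12} splits into {p2,p5,p10,p12} and {p1,p3}.
No further refinement is possible. Final partition (4 blocks): {p4,p7,p8,p9} | {p2,p5,p10,p12} | {p6} | {p1,p3}.

4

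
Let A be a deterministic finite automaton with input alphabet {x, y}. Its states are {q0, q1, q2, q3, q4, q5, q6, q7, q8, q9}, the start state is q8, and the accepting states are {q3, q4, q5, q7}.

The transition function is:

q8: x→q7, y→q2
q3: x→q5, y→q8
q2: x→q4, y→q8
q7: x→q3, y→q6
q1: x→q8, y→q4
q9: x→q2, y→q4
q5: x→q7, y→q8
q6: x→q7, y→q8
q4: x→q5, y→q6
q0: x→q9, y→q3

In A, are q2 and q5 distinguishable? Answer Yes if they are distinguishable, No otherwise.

First remove the unreachable states {q0,q1,q9}; 7 states remain.
P0 = {q3,q4,q5,q7} | {q2,q6,q8}.
No further refinement is possible. Final partition (2 blocks): {q3,q4,q5,q7} | {q2,q6,q8}.
q2 and q5 end up in different blocks, so they are distinguishable. For instance, the string 'ε' is accepted from only q5.

Yes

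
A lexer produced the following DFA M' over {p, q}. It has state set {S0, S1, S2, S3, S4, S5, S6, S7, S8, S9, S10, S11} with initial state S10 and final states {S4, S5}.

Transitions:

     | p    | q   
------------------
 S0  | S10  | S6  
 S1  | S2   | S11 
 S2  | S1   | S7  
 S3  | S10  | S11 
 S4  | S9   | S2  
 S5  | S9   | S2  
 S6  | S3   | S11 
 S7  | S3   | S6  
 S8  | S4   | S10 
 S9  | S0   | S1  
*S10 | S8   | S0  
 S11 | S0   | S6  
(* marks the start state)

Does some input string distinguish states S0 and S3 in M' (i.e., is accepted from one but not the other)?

Reachable states from the start: {S0,S1,S2,S3,S4,S6,S7,S8,S9,S10,S11}. Unreachable: {S5} — drop them.
Initial partition by acceptance: {S4} | {S0,S1,S2,S3,S6,S7,S8,S9,S10,S11}.
Split {S0,S1,S2,S3,S6,S7,S8,S9,S10,S11} by δ(·,p) → {S0,S1,S2,S3,S6,S7,S9,S10,S11} and {S8}.
Refine {S0,S1,S2,S3,S6,S7,S9,S10,S11} on symbol p: members go to different blocks, giving {S0,S1,S2,S3,S6,S7,S9,S11} and {S10}.
On input p, block {S0,S1,S2,S3,S6,S7,S9,S11} splits into {S1,S2,S6,S7,S9,S11} and {S0,S3}.
Refine {S1,S2,S6,S7,S9,S11} on symbol p: members go to different blocks, giving {S6,S7,S9,S11} and {S1,S2}.
Refine {S6,S7,S9,S11} on symbol q: members go to different blocks, giving {S6,S7,S11} and {S9}.
Stable partition: {S4} | {S6,S7,S11} | {S8} | {S10} | {S0,S3} | {S1,S2} | {S9} — 7 equivalence classes.
S0 and S3 lie in the same block of the stable partition, so they are equivalent — no string distinguishes them.

No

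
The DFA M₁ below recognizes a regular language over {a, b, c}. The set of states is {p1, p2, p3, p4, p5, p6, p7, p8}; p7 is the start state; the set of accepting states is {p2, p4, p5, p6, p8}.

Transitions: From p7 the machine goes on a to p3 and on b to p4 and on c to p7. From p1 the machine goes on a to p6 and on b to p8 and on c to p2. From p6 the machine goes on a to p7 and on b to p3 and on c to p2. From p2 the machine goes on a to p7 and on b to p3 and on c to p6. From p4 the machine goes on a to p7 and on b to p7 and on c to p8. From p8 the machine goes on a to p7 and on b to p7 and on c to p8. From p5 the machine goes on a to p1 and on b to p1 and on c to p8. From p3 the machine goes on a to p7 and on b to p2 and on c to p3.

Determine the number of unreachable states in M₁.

Starting at p7 and following transitions, the reachable set is {p2, p3, p4, p6, p7, p8}. That leaves p1, p5 unreachable — 2 in total.

2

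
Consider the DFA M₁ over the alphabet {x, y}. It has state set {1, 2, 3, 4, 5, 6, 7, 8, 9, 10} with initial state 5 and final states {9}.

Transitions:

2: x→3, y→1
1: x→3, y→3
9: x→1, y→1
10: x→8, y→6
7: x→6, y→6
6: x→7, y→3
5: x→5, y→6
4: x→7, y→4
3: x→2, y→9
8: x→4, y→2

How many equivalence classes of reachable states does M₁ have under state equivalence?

7

First remove the unreachable states {4,8,10}; 7 states remain.
P0 = {9} | {1,2,3,5,6,7}.
On input y, block {1,2,3,5,6,7} splits into {1,2,5,6,7} and {3}.
Refine {1,2,5,6,7} on symbol x: members go to different blocks, giving {5,6,7} and {1,2}.
Split {5,6,7} by δ(·,y) → {5,7} and {6}.
Refine {5,7} on symbol x: members go to different blocks, giving {5} and {7}.
Refine {1,2} on symbol y: members go to different blocks, giving {1} and {2}.
Stable partition: {9} | {5} | {3} | {1} | {6} | {7} | {2} — 7 equivalence classes.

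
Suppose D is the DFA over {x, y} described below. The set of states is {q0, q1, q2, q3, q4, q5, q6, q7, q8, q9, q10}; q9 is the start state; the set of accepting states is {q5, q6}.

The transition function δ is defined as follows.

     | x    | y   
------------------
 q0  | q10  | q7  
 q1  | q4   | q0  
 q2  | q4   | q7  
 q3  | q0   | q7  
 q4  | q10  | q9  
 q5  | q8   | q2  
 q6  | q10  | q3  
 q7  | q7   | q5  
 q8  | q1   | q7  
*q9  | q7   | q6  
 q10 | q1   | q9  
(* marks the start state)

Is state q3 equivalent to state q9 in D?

All states are reachable from the start state.
P0 = {q5,q6} | {q0,q1,q2,q3,q4,q7,q8,q9,q10}.
Refine {q0,q1,q2,q3,q4,q7,q8,q9,q10} on symbol y: members go to different blocks, giving {q0,q1,q2,q3,q4,q8,q10} and {q7,q9}.
Split {q0,q1,q2,q3,q4,q8,q10} by δ(·,y) → {q0,q2,q3,q4,q8,q10} and {q1}.
On input x, block {q0,q2,q3,q4,q8,q10} splits into {q0,q2,q3,q4} and {q8,q10}.
On input x, block {q0,q2,q3,q4} splits into {q0,q4} and {q2,q3}.
Stable partition: {q5,q6} | {q0,q4} | {q7,q9} | {q1} | {q8,q10} | {q2,q3} — 6 equivalence classes.
q3 and q9 end up in different blocks, so they are distinguishable. For instance, the string 'y' is accepted from only q9.

No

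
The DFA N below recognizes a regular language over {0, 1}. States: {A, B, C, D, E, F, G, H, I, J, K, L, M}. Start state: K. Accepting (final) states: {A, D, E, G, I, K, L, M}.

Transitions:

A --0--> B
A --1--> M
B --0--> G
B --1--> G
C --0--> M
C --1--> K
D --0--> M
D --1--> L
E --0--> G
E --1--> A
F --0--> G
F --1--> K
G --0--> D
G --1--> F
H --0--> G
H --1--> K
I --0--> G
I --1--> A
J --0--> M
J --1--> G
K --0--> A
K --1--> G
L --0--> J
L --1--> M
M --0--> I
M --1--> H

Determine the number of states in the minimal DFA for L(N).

6

Reachable states from the start: {A,B,D,F,G,H,I,J,K,L,M}. Unreachable: {C,E} — drop them.
Start with accepting vs non-accepting: {A,D,G,I,K,L,M} | {B,F,H,J}.
Split {A,D,G,I,K,L,M} by δ(·,0) → {D,G,I,K,M} and {A,L}.
On input 0, block {D,G,I,K,M} splits into {D,G,I,M} and {K}.
Split {D,G,I,M} by δ(·,1) → {D,I} and {G,M}.
Split {B,F,H,J} by δ(·,1) → {B,J} and {F,H}.
No further refinement is possible. Final partition (6 blocks): {D,I} | {B,J} | {A,L} | {K} | {G,M} | {F,H}.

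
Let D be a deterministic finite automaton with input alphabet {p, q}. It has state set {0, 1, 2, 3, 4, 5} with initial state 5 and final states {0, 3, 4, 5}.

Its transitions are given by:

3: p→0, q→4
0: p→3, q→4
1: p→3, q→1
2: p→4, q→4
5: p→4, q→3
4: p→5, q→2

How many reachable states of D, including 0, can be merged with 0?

Reachable states from the start: {0,2,3,4,5}. Unreachable: {1} — drop them.
P0 = {0,3,4,5} | {2}.
Split {0,3,4,5} by δ(·,q) → {0,3,5} and {4}.
Refine {0,3,5} on symbol p: members go to different blocks, giving {0,3} and {5}.
The partition is now stable with 4 blocks: {0,3} | {2} | {4} | {5}.
The equivalence class containing 0 is {0,3}, of size 2.

2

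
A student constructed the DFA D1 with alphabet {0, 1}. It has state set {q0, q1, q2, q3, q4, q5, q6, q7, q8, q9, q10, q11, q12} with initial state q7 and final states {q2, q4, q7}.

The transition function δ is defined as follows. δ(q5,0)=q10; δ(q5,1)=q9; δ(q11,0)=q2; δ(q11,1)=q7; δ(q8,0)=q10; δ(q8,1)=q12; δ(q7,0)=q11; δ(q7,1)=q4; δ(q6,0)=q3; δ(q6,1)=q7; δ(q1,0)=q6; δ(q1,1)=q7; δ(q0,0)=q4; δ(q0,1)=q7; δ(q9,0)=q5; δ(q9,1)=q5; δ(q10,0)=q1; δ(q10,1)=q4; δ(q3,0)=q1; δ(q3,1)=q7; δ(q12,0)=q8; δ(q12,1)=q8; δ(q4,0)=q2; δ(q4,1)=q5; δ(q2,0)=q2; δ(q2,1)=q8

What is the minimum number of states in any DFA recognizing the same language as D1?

7

Reachable states from the start: {q1,q2,q3,q4,q5,q6,q7,q8,q9,q10,q11,q12}. Unreachable: {q0} — drop them.
P0 = {q2,q4,q7} | {q1,q3,q5,q6,q8,q9,q10,q11,q12}.
Refine {q2,q4,q7} on symbol 0: members go to different blocks, giving {q2,q4} and {q7}.
On input 0, block {q1,q3,q5,q6,q8,q9,q10,q11,q12} splits into {q1,q3,q5,q6,q8,q9,q10,q12} and {q11}.
Refine {q1,q3,q5,q6,q8,q9,q10,q12} on symbol 1: members go to different blocks, giving {q5,q8,q9,q12} and {q1,q3,q6} and {q10}.
Split {q5,q8,q9,q12} by δ(·,0) → {q5,q8} and {q9,q12}.
No further refinement is possible. Final partition (7 blocks): {q2,q4} | {q5,q8} | {q7} | {q11} | {q1,q3,q6} | {q10} | {q9,q12}.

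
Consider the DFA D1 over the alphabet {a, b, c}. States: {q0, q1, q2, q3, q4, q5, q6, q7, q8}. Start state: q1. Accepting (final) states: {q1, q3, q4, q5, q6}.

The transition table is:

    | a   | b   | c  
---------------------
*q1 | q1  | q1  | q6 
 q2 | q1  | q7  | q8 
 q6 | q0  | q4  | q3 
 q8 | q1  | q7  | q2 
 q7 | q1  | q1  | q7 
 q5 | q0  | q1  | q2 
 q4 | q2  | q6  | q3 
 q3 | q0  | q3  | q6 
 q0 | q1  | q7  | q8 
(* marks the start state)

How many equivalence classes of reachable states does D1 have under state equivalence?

4

Reachable states from the start: {q0,q1,q2,q3,q4,q6,q7,q8}. Unreachable: {q5} — drop them.
P0 = {q1,q3,q4,q6} | {q0,q2,q7,q8}.
Refine {q1,q3,q4,q6} on symbol a: members go to different blocks, giving {q3,q4,q6} and {q1}.
Refine {q0,q2,q7,q8} on symbol b: members go to different blocks, giving {q0,q2,q8} and {q7}.
No further refinement is possible. Final partition (4 blocks): {q3,q4,q6} | {q0,q2,q8} | {q1} | {q7}.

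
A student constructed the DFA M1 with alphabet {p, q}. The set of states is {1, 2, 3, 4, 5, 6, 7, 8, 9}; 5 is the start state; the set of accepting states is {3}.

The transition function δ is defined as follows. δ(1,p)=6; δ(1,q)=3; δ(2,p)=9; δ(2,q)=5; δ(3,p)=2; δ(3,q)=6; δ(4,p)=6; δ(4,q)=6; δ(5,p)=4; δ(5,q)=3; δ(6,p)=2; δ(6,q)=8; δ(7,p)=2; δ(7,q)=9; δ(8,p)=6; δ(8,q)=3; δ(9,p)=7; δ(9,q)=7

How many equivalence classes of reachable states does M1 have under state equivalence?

8

States {1} cannot be reached from the start state, so discard them.
Initial partition by acceptance: {3} | {2,4,5,6,7,8,9}.
On input q, block {2,4,5,6,7,8,9} splits into {2,4,6,7,9} and {5,8}.
Split {2,4,6,7,9} by δ(·,q) → {4,7,9} and {2,6}.
On input p, block {4,7,9} splits into {4,7} and {9}.
On input q, block {4,7} splits into {4} and {7}.
Split {5,8} by δ(·,p) → {5} and {8}.
On input p, block {2,6} splits into {2} and {6}.
Stable partition: {3} | {4} | {5} | {2} | {9} | {7} | {8} | {6} — 8 equivalence classes.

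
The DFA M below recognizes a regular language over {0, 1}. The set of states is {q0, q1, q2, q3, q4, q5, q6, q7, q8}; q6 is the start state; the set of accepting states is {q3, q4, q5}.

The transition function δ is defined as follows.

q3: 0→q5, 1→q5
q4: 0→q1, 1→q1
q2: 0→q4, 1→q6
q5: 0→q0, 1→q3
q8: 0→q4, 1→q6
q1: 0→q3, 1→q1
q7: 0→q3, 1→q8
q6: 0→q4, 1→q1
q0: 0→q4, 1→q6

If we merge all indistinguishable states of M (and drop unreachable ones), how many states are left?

6

First remove the unreachable states {q2,q7,q8}; 6 states remain.
P0 = {q3,q4,q5} | {q0,q1,q6}.
Split {q3,q4,q5} by δ(·,0) → {q4,q5} and {q3}.
Refine {q4,q5} on symbol 1: members go to different blocks, giving {q4} and {q5}.
On input 0, block {q0,q1,q6} splits into {q0,q6} and {q1}.
On input 1, block {q0,q6} splits into {q0} and {q6}.
Stable partition: {q4} | {q0} | {q3} | {q5} | {q1} | {q6} — 6 equivalence classes.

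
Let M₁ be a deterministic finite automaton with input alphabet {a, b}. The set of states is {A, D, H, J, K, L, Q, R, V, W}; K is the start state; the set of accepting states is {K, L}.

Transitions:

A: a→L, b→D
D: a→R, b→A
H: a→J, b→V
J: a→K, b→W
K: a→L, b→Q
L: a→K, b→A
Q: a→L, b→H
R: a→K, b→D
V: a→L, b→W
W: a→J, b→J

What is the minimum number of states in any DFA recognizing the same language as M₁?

3

Every state is reachable, so we keep all 10.
Start with accepting vs non-accepting: {K,L} | {A,D,H,J,Q,R,V,W}.
Split {A,D,H,J,Q,R,V,W} by δ(·,a) → {A,J,Q,R,V} and {D,H,W}.
Stable partition: {K,L} | {A,J,Q,R,V} | {D,H,W} — 3 equivalence classes.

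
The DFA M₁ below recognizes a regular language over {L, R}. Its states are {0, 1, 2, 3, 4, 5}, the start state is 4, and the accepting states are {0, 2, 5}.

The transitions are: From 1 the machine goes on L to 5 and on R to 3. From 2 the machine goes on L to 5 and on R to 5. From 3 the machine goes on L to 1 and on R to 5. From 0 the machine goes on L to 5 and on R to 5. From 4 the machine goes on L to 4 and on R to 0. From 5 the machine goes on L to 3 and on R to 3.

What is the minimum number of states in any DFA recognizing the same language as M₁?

Reachable states from the start: {0,1,3,4,5}. Unreachable: {2} — drop them.
Initial partition by acceptance: {0,5} | {1,3,4}.
On input L, block {0,5} splits into {0} and {5}.
Refine {1,3,4} on symbol L: members go to different blocks, giving {3,4} and {1}.
On input L, block {3,4} splits into {3} and {4}.
The partition is now stable with 5 blocks: {0} | {3} | {5} | {1} | {4}.

5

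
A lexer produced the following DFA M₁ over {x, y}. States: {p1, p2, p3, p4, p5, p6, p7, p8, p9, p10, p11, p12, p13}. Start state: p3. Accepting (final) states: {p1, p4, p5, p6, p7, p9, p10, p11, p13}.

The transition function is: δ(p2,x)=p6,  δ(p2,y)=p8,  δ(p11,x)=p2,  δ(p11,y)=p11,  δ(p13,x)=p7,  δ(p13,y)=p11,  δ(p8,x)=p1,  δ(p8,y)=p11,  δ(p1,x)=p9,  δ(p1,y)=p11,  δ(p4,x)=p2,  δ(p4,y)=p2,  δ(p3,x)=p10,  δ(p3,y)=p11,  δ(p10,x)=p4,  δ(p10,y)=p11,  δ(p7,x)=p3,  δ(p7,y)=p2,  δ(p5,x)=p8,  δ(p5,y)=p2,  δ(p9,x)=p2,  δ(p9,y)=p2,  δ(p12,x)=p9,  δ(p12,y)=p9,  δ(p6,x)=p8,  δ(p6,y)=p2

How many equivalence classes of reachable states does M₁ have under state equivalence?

6

First remove the unreachable states {p5,p7,p12,p13}; 9 states remain.
Start with accepting vs non-accepting: {p1,p4,p6,p9,p10,p11} | {p2,p3,p8}.
Refine {p1,p4,p6,p9,p10,p11} on symbol x: members go to different blocks, giving {p4,p6,p9,p11} and {p1,p10}.
Split {p4,p6,p9,p11} by δ(·,y) → {p4,p6,p9} and {p11}.
Split {p2,p3,p8} by δ(·,x) → {p3,p8} and {p2}.
Refine {p4,p6,p9} on symbol x: members go to different blocks, giving {p4,p9} and {p6}.
No further refinement is possible. Final partition (6 blocks): {p4,p9} | {p3,p8} | {p1,p10} | {p11} | {p2} | {p6}.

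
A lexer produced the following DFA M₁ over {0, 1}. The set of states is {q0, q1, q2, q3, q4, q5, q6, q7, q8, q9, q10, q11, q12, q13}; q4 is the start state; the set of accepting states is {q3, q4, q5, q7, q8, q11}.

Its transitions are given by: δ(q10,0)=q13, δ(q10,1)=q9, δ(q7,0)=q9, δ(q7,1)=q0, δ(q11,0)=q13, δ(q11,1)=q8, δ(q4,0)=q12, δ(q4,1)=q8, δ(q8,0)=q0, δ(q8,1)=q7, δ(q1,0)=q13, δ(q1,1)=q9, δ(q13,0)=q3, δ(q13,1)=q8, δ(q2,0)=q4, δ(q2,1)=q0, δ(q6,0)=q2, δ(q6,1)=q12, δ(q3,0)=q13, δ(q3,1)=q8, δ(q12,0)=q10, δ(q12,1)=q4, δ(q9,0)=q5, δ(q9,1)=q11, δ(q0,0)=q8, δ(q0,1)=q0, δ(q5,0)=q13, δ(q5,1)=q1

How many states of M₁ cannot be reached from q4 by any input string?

No path from q4 leads to q2, q6; the other 12 states are all reachable.

2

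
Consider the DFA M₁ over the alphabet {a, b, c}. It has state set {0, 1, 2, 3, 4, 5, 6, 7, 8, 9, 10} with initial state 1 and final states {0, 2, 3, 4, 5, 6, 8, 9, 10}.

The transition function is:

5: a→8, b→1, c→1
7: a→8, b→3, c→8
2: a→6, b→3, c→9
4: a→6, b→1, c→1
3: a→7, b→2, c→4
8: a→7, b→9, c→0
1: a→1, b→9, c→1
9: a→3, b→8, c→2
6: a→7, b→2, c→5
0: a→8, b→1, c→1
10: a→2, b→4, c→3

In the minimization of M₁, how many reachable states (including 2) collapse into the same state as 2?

States {10} cannot be reached from the start state, so discard them.
Initial partition by acceptance: {0,2,3,4,5,6,8,9} | {1,7}.
Refine {0,2,3,4,5,6,8,9} on symbol a: members go to different blocks, giving {0,2,4,5,9} and {3,6,8}.
On input b, block {0,2,4,5,9} splits into {0,4,5} and {2,9}.
On input a, block {1,7} splits into {1} and {7}.
No further refinement is possible. Final partition (5 blocks): {0,4,5} | {1} | {3,6,8} | {2,9} | {7}.
State 2 belongs to the block {2,9}, which has 2 states.

2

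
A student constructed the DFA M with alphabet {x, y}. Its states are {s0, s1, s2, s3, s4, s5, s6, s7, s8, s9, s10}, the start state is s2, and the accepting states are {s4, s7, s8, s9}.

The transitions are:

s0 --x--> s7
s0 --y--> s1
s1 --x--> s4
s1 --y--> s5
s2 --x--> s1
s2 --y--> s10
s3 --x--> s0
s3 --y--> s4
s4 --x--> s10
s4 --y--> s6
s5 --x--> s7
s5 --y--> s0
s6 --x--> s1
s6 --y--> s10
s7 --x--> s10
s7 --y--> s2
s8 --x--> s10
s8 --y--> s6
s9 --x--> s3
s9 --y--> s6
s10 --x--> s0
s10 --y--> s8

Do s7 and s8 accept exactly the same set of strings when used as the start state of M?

Reachable states from the start: {s0,s1,s2,s4,s5,s6,s7,s8,s10}. Unreachable: {s3,s9} — drop them.
Initial partition by acceptance: {s4,s7,s8} | {s0,s1,s2,s5,s6,s10}.
On input x, block {s0,s1,s2,s5,s6,s10} splits into {s0,s1,s5} and {s2,s6,s10}.
On input y, block {s2,s6,s10} splits into {s2,s6} and {s10}.
No further refinement is possible. Final partition (4 blocks): {s4,s7,s8} | {s0,s1,s5} | {s2,s6} | {s10}.
s7 and s8 lie in the same block of the stable partition, so they are equivalent — no string distinguishes them.

Yes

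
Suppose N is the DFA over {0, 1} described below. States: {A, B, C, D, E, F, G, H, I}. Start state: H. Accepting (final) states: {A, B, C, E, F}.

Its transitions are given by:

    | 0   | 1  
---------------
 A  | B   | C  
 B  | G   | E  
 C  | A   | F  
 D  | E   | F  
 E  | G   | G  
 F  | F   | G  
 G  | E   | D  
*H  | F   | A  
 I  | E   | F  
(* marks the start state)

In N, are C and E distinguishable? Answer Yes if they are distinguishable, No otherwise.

First remove the unreachable states {I}; 8 states remain.
P0 = {A,B,C,E,F} | {D,G,H}.
On input 0, block {A,B,C,E,F} splits into {A,C,F} and {B,E}.
On input 0, block {A,C,F} splits into {C,F} and {A}.
On input 0, block {C,F} splits into {C} and {F}.
On input 0, block {D,G,H} splits into {D,G} and {H}.
Refine {D,G} on symbol 1: members go to different blocks, giving {D} and {G}.
Split {B,E} by δ(·,1) → {B} and {E}.
The partition is now stable with 8 blocks: {C} | {D} | {B} | {A} | {F} | {H} | {G} | {E}.
C and E end up in different blocks, so they are distinguishable. For instance, the string '0' is accepted from only C.

Yes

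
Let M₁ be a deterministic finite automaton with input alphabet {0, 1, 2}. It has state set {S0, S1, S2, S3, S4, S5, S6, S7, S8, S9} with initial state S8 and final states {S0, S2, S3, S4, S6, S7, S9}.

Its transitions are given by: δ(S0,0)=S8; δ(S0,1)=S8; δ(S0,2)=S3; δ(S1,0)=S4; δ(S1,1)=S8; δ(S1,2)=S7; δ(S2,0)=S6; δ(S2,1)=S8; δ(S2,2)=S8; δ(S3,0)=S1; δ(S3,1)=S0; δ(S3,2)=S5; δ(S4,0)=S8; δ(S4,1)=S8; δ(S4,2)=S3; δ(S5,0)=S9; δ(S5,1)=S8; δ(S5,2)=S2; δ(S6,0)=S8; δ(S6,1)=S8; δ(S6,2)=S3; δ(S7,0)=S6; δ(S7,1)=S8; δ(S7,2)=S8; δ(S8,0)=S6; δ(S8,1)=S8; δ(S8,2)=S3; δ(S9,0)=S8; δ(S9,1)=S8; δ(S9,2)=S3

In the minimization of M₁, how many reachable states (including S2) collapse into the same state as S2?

2

P0 = {S0,S2,S3,S4,S6,S7,S9} | {S1,S5,S8}.
Split {S0,S2,S3,S4,S6,S7,S9} by δ(·,0) → {S0,S3,S4,S6,S9} and {S2,S7}.
On input 1, block {S0,S3,S4,S6,S9} splits into {S0,S4,S6,S9} and {S3}.
Refine {S1,S5,S8} on symbol 2: members go to different blocks, giving {S1,S5} and {S8}.
Stable partition: {S0,S4,S6,S9} | {S1,S5} | {S2,S7} | {S3} | {S8} — 5 equivalence classes.
State S2 belongs to the block {S2,S7}, which has 2 states.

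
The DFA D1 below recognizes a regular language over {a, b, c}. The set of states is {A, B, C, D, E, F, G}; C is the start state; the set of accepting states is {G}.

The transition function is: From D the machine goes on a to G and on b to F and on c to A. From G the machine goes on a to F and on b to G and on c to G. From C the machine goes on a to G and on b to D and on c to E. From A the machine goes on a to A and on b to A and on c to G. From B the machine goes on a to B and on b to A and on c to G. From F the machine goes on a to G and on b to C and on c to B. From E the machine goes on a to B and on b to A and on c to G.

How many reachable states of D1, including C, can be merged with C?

Every state is reachable, so we keep all 7.
P0 = {G} | {A,B,C,D,E,F}.
Refine {A,B,C,D,E,F} on symbol a: members go to different blocks, giving {A,B,E} and {C,D,F}.
Stable partition: {G} | {A,B,E} | {C,D,F} — 3 equivalence classes.
State C belongs to the block {C,D,F}, which has 3 states.

3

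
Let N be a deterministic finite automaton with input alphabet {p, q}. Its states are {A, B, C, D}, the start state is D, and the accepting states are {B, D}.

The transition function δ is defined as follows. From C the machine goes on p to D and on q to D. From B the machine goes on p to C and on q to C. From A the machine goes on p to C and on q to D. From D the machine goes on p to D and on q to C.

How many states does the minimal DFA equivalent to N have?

Reachable states from the start: {C,D}. Unreachable: {A,B} — drop them.
P0 = {D} | {C}.
No further refinement is possible. Final partition (2 blocks): {D} | {C}.

2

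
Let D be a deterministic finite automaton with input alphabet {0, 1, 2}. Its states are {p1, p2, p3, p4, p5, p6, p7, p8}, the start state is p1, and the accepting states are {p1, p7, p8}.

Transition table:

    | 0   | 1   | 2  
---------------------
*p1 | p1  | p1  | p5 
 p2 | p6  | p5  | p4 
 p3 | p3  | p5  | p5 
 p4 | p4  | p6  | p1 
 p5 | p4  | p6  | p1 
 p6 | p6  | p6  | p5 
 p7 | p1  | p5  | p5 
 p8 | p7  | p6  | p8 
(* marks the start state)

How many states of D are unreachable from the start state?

4

No path from p1 leads to p2, p3, p7, p8; the other 4 states are all reachable.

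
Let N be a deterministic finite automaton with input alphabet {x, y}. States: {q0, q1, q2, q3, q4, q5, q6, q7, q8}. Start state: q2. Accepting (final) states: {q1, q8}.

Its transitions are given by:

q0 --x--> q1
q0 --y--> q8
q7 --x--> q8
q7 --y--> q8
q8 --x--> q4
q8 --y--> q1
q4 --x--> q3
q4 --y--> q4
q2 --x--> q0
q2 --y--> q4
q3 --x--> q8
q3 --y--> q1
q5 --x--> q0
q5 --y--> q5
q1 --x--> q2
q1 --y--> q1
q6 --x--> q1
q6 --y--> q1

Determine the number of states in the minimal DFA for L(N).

3

States {q5,q6,q7} cannot be reached from the start state, so discard them.
P0 = {q1,q8} | {q0,q2,q3,q4}.
Refine {q0,q2,q3,q4} on symbol x: members go to different blocks, giving {q0,q3} and {q2,q4}.
No further refinement is possible. Final partition (3 blocks): {q1,q8} | {q0,q3} | {q2,q4}.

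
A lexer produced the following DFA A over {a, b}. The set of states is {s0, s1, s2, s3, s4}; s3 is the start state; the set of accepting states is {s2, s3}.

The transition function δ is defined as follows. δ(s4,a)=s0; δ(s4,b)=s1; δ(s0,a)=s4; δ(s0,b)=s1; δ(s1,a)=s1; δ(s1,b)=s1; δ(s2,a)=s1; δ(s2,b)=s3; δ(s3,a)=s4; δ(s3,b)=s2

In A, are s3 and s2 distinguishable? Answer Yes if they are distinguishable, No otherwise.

Every state is reachable, so we keep all 5.
Start with accepting vs non-accepting: {s2,s3} | {s0,s1,s4}.
Stable partition: {s2,s3} | {s0,s1,s4} — 2 equivalence classes.
s3 and s2 lie in the same block of the stable partition, so they are equivalent — no string distinguishes them.

No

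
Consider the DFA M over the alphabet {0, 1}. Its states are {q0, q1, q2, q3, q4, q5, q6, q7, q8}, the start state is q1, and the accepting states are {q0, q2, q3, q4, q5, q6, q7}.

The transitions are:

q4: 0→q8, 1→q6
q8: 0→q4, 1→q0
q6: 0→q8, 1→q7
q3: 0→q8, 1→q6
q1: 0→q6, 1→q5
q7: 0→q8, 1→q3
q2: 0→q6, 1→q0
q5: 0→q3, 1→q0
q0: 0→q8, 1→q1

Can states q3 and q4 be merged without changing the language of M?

Yes

First remove the unreachable states {q2}; 8 states remain.
Initial partition by acceptance: {q0,q3,q4,q5,q6,q7} | {q1,q8}.
On input 0, block {q0,q3,q4,q5,q6,q7} splits into {q0,q3,q4,q6,q7} and {q5}.
On input 1, block {q0,q3,q4,q6,q7} splits into {q3,q4,q6,q7} and {q0}.
On input 1, block {q1,q8} splits into {q1} and {q8}.
Stable partition: {q3,q4,q6,q7} | {q1} | {q5} | {q0} | {q8} — 5 equivalence classes.
q3 and q4 lie in the same block of the stable partition, so they are equivalent — no string distinguishes them.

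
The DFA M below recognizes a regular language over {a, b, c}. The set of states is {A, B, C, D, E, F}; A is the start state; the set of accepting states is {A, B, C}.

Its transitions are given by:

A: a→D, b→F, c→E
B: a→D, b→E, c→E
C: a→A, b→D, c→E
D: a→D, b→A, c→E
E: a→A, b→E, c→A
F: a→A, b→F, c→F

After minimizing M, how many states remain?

States {B,C} cannot be reached from the start state, so discard them.
Initial partition by acceptance: {A} | {D,E,F}.
Refine {D,E,F} on symbol a: members go to different blocks, giving {E,F} and {D}.
On input c, block {E,F} splits into {E} and {F}.
No further refinement is possible. Final partition (4 blocks): {A} | {E} | {D} | {F}.

4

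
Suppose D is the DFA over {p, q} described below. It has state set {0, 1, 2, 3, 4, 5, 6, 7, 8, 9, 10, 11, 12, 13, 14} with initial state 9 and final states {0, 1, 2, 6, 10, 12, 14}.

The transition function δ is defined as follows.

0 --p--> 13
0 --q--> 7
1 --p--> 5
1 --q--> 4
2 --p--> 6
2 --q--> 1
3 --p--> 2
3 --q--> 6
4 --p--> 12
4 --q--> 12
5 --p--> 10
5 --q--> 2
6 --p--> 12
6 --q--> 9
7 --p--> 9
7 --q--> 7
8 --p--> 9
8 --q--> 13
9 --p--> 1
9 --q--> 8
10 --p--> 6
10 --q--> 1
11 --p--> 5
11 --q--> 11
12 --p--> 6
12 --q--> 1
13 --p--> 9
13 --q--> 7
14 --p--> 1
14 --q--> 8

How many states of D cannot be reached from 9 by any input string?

Starting at 9 and following transitions, the reachable set is {1, 2, 4, 5, 6, 7, 8, 9, 10, 12, 13}. That leaves 0, 3, 11, 14 unreachable — 4 in total.

4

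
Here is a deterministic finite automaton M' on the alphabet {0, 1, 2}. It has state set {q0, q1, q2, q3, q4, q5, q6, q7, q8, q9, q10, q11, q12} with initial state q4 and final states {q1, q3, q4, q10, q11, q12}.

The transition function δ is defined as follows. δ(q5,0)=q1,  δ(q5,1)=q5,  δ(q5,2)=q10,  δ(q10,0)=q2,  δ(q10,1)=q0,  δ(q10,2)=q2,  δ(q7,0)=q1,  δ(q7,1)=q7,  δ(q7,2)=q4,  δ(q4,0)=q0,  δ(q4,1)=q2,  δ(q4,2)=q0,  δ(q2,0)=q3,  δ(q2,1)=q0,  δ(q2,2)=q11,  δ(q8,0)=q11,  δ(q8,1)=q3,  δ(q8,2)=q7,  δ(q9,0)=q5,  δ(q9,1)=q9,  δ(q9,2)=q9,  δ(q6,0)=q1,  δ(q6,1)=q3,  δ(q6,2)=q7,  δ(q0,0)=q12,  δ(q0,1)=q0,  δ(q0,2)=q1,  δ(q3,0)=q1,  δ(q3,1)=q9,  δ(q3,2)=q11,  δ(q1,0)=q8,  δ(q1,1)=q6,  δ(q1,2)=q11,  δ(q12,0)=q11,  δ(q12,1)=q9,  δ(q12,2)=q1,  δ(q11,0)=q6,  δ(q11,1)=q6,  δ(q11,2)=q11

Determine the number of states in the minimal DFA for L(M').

All states are reachable from the start state.
Start with accepting vs non-accepting: {q1,q3,q4,q10,q11,q12} | {q0,q2,q5,q6,q7,q8,q9}.
Split {q1,q3,q4,q10,q11,q12} by δ(·,0) → {q1,q4,q10,q11} and {q3,q12}.
On input 2, block {q1,q4,q10,q11} splits into {q1,q11} and {q4,q10}.
On input 0, block {q0,q2,q5,q6,q7,q8,q9} splits into {q5,q6,q7,q8} and {q0,q2} and {q9}.
Split {q5,q6,q7,q8} by δ(·,1) → {q5,q7} and {q6,q8}.
Stable partition: {q1,q11} | {q5,q7} | {q3,q12} | {q4,q10} | {q0,q2} | {q9} | {q6,q8} — 7 equivalence classes.

7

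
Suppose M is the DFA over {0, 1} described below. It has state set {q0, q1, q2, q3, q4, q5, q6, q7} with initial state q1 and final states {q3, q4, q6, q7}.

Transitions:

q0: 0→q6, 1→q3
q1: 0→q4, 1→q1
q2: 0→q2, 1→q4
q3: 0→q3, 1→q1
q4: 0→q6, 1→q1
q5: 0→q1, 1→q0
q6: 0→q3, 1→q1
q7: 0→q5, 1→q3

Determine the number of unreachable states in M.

Starting at q1 and following transitions, the reachable set is {q1, q3, q4, q6}. That leaves q0, q2, q5, q7 unreachable — 4 in total.

4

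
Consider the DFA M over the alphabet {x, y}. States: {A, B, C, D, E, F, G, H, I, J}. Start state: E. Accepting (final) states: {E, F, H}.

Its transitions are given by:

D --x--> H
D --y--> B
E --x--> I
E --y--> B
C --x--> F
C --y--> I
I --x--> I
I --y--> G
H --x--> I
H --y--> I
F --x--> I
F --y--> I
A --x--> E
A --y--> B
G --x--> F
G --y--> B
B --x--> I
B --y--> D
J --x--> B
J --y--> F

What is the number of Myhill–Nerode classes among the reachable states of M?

States {A,C,J} cannot be reached from the start state, so discard them.
Start with accepting vs non-accepting: {E,F,H} | {B,D,G,I}.
On input x, block {B,D,G,I} splits into {B,I} and {D,G}.
The partition is now stable with 3 blocks: {E,F,H} | {B,I} | {D,G}.

3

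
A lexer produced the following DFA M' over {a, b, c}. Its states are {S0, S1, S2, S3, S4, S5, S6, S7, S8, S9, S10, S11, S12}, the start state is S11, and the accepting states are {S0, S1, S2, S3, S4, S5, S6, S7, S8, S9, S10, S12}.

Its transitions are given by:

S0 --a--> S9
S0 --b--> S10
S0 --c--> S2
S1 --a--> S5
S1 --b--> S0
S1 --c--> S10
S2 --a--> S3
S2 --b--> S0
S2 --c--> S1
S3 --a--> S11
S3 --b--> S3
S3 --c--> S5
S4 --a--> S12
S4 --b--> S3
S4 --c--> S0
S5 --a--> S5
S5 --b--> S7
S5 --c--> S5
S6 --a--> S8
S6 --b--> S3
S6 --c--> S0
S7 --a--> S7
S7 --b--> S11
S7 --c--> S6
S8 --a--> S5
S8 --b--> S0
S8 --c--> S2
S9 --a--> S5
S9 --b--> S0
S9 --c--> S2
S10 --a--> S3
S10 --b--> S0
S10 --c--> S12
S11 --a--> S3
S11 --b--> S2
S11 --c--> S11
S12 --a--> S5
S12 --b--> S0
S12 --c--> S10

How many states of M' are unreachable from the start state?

1

Starting at S11 and following transitions, the reachable set is {S0, S1, S2, S3, S5, S6, S7, S8, S9, S10, S11, S12}. That leaves S4 unreachable — 1 in total.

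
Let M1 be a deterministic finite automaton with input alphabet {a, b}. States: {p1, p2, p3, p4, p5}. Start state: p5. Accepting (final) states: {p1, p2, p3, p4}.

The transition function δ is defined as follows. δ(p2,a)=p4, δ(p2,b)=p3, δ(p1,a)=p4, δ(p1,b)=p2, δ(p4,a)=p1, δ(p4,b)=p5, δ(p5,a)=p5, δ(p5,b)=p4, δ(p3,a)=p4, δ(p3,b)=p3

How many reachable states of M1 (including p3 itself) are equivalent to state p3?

3

Every state is reachable, so we keep all 5.
P0 = {p1,p2,p3,p4} | {p5}.
Refine {p1,p2,p3,p4} on symbol b: members go to different blocks, giving {p1,p2,p3} and {p4}.
The partition is now stable with 3 blocks: {p1,p2,p3} | {p5} | {p4}.
The equivalence class containing p3 is {p1,p2,p3}, of size 3.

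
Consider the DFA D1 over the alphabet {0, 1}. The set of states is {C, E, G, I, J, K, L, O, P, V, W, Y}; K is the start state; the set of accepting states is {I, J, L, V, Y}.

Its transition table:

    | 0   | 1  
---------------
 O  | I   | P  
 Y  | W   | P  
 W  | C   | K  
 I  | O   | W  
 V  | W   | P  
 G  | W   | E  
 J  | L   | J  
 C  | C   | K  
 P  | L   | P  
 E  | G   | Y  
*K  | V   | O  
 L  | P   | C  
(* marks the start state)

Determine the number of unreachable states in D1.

No path from K leads to E, G, J, Y; the other 8 states are all reachable.

4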